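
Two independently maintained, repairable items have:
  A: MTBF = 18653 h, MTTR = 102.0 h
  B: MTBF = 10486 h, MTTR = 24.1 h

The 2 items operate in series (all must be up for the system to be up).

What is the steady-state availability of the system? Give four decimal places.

0.9923

A(A) = MTBF/(MTBF+MTTR) = 18653/(18653+102.0) = 0.994561
A(B) = MTBF/(MTBF+MTTR) = 10486/(10486+24.1) = 0.997707
Series availability: 0.994561 × 0.997707 = 0.9923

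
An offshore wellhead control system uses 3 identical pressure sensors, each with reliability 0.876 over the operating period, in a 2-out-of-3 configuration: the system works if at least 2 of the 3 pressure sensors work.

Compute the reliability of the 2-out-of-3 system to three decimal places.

R = Σ_{i=2}^{3} C(3,i) p^i (1−p)^{3−i} with p = 0.876
C(3,2)·0.876^2·0.124^1 = 0.28546
C(3,3)·0.876^3·0.124^0 = 0.67222
Sum = 0.958

0.958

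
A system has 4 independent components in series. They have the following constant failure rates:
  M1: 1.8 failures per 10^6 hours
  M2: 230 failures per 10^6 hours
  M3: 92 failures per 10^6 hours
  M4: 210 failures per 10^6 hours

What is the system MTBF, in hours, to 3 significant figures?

1870

Series of exponential components: λ_sys = Σ λ_i
λ_sys = 0.0000018 + 0.00023 + 0.000092 + 0.00021 = 5.3380e-04 /h
MTBF = 1 / λ_sys = 1870 h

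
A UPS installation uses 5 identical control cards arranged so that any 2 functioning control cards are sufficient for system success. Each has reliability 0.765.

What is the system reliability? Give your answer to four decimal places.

R = Σ_{i=2}^{5} C(5,i) p^i (1−p)^{5−i} with p = 0.765
C(5,2)·0.765^2·0.235^3 = 0.075950
C(5,3)·0.765^3·0.235^2 = 0.247241
C(5,4)·0.765^4·0.235^1 = 0.402424
C(5,5)·0.765^5·0.235^0 = 0.262004
Sum = 0.9876

0.9876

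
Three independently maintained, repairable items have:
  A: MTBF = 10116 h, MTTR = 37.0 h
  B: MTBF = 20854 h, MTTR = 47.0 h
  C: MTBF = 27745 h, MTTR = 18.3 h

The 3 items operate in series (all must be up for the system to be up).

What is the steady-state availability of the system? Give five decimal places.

0.99346

A(A) = MTBF/(MTBF+MTTR) = 10116/(10116+37.0) = 0.996356
A(B) = MTBF/(MTBF+MTTR) = 20854/(20854+47.0) = 0.997751
A(C) = MTBF/(MTBF+MTTR) = 27745/(27745+18.3) = 0.999341
Series availability: 0.996356 × 0.997751 × 0.999341 = 0.99346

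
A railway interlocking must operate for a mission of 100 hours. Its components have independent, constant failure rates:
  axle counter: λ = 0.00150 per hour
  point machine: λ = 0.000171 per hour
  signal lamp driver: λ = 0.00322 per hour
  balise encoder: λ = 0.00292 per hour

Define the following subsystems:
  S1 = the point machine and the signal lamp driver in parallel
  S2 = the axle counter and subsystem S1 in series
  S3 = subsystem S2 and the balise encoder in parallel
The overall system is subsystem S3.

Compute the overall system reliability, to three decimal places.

0.964

R(axle counter) = exp(−0.00150 × 100) = 0.86071
R(point machine) = exp(−0.000171 × 100) = 0.98305
R(signal lamp driver) = exp(−0.00322 × 100) = 0.72470
R(balise encoder) = exp(−0.00292 × 100) = 0.74677
Parallel (point machine and signal lamp driver): 1 − (1 − 0.98305)(1 − 0.72470) = 0.99533
Series (axle counter and [0.99533]): 0.86071 × 0.99533 = 0.85669
Parallel ([0.85669] and balise encoder): 1 − (1 − 0.85669)(1 − 0.74677) = 0.964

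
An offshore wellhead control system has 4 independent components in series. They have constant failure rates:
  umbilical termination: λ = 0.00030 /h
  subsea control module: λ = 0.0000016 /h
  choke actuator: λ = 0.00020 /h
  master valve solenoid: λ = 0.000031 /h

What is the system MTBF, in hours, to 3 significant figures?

Series of exponential components: λ_sys = Σ λ_i
λ_sys = 0.00030 + 0.0000016 + 0.00020 + 0.000031 = 5.3260e-04 /h
MTBF = 1 / λ_sys = 1880 h

1880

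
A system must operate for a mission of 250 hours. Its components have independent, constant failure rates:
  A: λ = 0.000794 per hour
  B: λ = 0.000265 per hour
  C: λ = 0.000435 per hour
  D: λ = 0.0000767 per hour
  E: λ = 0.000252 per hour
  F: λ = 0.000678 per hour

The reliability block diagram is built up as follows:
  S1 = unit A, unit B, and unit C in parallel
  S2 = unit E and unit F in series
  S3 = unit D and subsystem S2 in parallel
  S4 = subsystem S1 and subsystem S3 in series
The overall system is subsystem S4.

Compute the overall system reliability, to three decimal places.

0.995

R(A) = exp(−0.000794 × 250) = 0.81996
R(B) = exp(−0.000265 × 250) = 0.93590
R(C) = exp(−0.000435 × 250) = 0.89695
R(D) = exp(−0.0000767 × 250) = 0.98101
R(E) = exp(−0.000252 × 250) = 0.93894
R(F) = exp(−0.000678 × 250) = 0.84409
Parallel (A, B, and C): 1 − (1 − 0.81996)(1 − 0.93590)(1 − 0.89695) = 0.99881
Series (E and F): 0.93894 × 0.84409 = 0.79255
Parallel (D and [0.79255]): 1 − (1 − 0.98101)(1 − 0.79255) = 0.99606
Series ([0.99881] and [0.99606]): 0.99881 × 0.99606 = 0.995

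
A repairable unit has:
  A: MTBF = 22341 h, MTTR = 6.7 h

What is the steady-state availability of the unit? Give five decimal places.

0.99970

A(A) = MTBF/(MTBF+MTTR) = 22341/(22341+6.7) = 0.99970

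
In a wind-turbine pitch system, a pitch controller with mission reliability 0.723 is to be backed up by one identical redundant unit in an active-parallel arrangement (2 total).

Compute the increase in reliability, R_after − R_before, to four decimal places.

R_before = 0.723
R_after = 1 − (1 − 0.723)^2 = 0.9233
ΔR = 0.9233 − 0.723 = 0.2003

0.2003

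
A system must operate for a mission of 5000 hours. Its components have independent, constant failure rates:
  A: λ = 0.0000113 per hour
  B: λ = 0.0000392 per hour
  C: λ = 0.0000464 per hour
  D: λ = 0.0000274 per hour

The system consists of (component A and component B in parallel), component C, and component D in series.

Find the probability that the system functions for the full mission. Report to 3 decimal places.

R(A) = exp(−0.0000113 × 5000) = 0.94507
R(B) = exp(−0.0000392 × 5000) = 0.82201
R(C) = exp(−0.0000464 × 5000) = 0.79295
R(D) = exp(−0.0000274 × 5000) = 0.87197
Parallel (A and B): 1 − (1 − 0.94507)(1 − 0.82201) = 0.99022
Series ([0.99022], C, and D): 0.99022 × 0.79295 × 0.87197 = 0.685

0.685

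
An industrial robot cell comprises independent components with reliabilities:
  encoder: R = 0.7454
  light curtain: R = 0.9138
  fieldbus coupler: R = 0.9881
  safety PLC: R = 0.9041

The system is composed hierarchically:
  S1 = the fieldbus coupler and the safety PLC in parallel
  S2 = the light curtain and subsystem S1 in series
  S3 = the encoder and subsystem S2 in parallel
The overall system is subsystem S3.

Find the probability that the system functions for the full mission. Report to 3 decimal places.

0.978

Parallel (fieldbus coupler and safety PLC): 1 − (1 − 0.98810)(1 − 0.90410) = 0.99886
Series (light curtain and [0.99886]): 0.91380 × 0.99886 = 0.91276
Parallel (encoder and [0.91276]): 1 − (1 − 0.74540)(1 − 0.91276) = 0.978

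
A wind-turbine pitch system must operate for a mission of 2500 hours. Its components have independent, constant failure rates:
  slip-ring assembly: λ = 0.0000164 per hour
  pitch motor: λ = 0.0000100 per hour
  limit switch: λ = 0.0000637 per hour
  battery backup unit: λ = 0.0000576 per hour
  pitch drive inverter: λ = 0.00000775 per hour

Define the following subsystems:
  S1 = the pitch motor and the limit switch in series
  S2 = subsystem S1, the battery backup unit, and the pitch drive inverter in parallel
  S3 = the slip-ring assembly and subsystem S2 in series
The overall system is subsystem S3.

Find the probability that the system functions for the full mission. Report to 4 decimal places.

R(slip-ring assembly) = exp(−0.0000164 × 2500) = 0.959829
R(pitch motor) = exp(−0.0000100 × 2500) = 0.975310
R(limit switch) = exp(−0.0000637 × 2500) = 0.852783
R(battery backup unit) = exp(−0.0000576 × 2500) = 0.865888
R(pitch drive inverter) = exp(−0.00000775 × 2500) = 0.980811
Series (pitch motor and limit switch): 0.975310 × 0.852783 = 0.831728
Parallel ([0.831728], battery backup unit, and pitch drive inverter): 1 − (1 − 0.831728)(1 − 0.865888)(1 − 0.980811) = 0.999567
Series (slip-ring assembly and [0.999567]): 0.959829 × 0.999567 = 0.9594

0.9594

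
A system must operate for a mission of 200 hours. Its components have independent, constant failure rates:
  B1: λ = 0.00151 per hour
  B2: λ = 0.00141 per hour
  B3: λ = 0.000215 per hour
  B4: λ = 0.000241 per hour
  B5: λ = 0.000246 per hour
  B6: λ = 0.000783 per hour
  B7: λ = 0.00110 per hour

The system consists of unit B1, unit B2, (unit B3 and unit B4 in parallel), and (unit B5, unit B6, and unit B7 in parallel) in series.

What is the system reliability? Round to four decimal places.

0.5558

R(B1) = exp(−0.00151 × 200) = 0.739338
R(B2) = exp(−0.00141 × 200) = 0.754274
R(B3) = exp(−0.000215 × 200) = 0.957911
R(B4) = exp(−0.000241 × 200) = 0.952943
R(B5) = exp(−0.000246 × 200) = 0.951991
R(B6) = exp(−0.000783 × 200) = 0.855046
R(B7) = exp(−0.00110 × 200) = 0.802519
Parallel (B3 and B4): 1 − (1 − 0.957911)(1 − 0.952943) = 0.998019
Parallel (B5, B6, and B7): 1 − (1 − 0.951991)(1 − 0.855046)(1 − 0.802519) = 0.998626
Series (B1, B2, [0.998019], and [0.998626]): 0.739338 × 0.754274 × 0.998019 × 0.998626 = 0.5558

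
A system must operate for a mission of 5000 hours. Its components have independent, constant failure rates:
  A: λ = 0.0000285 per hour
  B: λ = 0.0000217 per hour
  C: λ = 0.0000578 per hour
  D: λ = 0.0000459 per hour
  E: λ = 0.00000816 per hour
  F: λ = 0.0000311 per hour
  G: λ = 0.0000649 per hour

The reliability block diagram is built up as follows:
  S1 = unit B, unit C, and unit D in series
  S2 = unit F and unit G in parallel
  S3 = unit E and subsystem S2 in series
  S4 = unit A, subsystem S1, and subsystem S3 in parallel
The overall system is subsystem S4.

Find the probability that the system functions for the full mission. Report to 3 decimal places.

R(A) = exp(−0.0000285 × 5000) = 0.86719
R(B) = exp(−0.0000217 × 5000) = 0.89718
R(C) = exp(−0.0000578 × 5000) = 0.74901
R(D) = exp(−0.0000459 × 5000) = 0.79493
R(E) = exp(−0.00000816 × 5000) = 0.96002
R(F) = exp(−0.0000311 × 5000) = 0.85599
R(G) = exp(−0.0000649 × 5000) = 0.72289
Series (B, C, and D): 0.89718 × 0.74901 × 0.79493 = 0.53419
Parallel (F and G): 1 − (1 − 0.85599)(1 − 0.72289) = 0.96009
Series (E and [0.96009]): 0.96002 × 0.96009 = 0.92171
Parallel (A, [0.53419], and [0.92171]): 1 − (1 − 0.86719)(1 − 0.53419)(1 − 0.92171) = 0.995

0.995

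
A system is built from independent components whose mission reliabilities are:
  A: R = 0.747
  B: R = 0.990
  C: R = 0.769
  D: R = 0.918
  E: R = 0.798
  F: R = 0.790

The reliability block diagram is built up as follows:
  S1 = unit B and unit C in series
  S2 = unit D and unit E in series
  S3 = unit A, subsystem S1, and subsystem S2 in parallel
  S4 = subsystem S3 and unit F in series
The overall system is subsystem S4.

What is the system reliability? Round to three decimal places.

0.777

Series (B and C): 0.99000 × 0.76900 = 0.76131
Series (D and E): 0.91800 × 0.79800 = 0.73256
Parallel (A, [0.76131], and [0.73256]): 1 − (1 − 0.74700)(1 − 0.76131)(1 − 0.73256) = 0.98385
Series ([0.98385] and F): 0.98385 × 0.79000 = 0.777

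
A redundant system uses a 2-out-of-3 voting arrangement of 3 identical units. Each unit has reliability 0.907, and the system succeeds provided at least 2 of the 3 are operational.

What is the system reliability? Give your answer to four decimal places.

0.9757

R = Σ_{i=2}^{3} C(3,i) p^i (1−p)^{3−i} with p = 0.907
C(3,2)·0.907^2·0.093^1 = 0.229519
C(3,3)·0.907^3·0.093^0 = 0.746143
Sum = 0.9757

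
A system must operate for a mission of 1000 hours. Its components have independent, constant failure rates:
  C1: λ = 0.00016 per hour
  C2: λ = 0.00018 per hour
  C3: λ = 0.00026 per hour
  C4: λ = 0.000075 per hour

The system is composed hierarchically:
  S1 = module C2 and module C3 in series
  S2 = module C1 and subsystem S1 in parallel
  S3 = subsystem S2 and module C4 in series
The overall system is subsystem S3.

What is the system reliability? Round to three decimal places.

0.879

R(C1) = exp(−0.00016 × 1000) = 0.85214
R(C2) = exp(−0.00018 × 1000) = 0.83527
R(C3) = exp(−0.00026 × 1000) = 0.77105
R(C4) = exp(−0.000075 × 1000) = 0.92774
Series (C2 and C3): 0.83527 × 0.77105 = 0.64403
Parallel (C1 and [0.64403]): 1 − (1 − 0.85214)(1 − 0.64403) = 0.94737
Series ([0.94737] and C4): 0.94737 × 0.92774 = 0.879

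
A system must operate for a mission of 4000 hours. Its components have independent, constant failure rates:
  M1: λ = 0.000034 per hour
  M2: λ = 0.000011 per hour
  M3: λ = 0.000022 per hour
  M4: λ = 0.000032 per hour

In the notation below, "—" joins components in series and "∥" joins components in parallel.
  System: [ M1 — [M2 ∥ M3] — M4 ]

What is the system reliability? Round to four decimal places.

0.7652

R(M1) = exp(−0.000034 × 4000) = 0.872843
R(M2) = exp(−0.000011 × 4000) = 0.956954
R(M3) = exp(−0.000022 × 4000) = 0.915761
R(M4) = exp(−0.000032 × 4000) = 0.879853
Parallel (M2 and M3): 1 − (1 − 0.956954)(1 − 0.915761) = 0.996374
Series (M1, [0.996374], and M4): 0.872843 × 0.996374 × 0.879853 = 0.7652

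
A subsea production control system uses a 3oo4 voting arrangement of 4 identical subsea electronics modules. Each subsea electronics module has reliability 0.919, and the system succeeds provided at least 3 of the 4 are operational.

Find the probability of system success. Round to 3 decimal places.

R = Σ_{i=3}^{4} C(4,i) p^i (1−p)^{4−i} with p = 0.919
C(4,3)·0.919^3·0.081^1 = 0.25147
C(4,4)·0.919^4·0.081^0 = 0.71328
Sum = 0.965

0.965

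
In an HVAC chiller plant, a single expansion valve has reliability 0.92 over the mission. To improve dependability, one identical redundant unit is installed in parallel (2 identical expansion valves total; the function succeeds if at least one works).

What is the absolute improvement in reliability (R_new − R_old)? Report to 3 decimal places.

R_before = 0.92
R_after = 1 − (1 − 0.92)^2 = 0.994
ΔR = 0.994 − 0.92 = 0.074

0.074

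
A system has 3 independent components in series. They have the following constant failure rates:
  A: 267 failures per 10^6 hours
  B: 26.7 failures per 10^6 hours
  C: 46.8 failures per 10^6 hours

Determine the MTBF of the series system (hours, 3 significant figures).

2940

Series of exponential components: λ_sys = Σ λ_i
λ_sys = 0.000267 + 0.0000267 + 0.0000468 = 3.4050e-04 /h
MTBF = 1 / λ_sys = 2940 h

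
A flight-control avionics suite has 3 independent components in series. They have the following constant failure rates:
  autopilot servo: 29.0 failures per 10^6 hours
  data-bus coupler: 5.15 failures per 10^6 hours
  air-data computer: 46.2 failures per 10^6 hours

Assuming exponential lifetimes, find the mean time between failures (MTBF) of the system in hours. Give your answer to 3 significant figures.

12400

Series of exponential components: λ_sys = Σ λ_i
λ_sys = 0.0000290 + 0.00000515 + 0.0000462 = 8.0350e-05 /h
MTBF = 1 / λ_sys = 12400 h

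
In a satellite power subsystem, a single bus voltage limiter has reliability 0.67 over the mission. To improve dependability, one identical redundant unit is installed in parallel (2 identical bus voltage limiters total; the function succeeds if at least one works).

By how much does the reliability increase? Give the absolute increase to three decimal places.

0.221

R_before = 0.67
R_after = 1 − (1 − 0.67)^2 = 0.891
ΔR = 0.891 − 0.67 = 0.221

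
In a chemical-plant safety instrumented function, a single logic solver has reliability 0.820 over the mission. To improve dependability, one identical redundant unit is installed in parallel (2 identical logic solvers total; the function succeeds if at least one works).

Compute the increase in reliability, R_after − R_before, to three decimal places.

R_before = 0.820
R_after = 1 − (1 − 0.820)^2 = 0.968
ΔR = 0.968 − 0.820 = 0.148

0.148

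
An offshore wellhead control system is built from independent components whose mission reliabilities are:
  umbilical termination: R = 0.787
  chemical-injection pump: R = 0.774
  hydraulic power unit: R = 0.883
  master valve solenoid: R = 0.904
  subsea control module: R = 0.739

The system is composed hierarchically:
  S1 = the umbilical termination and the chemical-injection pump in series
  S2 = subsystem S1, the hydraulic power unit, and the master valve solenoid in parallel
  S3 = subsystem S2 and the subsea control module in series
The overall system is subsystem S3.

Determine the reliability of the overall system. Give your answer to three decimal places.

Series (umbilical termination and chemical-injection pump): 0.78700 × 0.77400 = 0.60914
Parallel ([0.60914], hydraulic power unit, and master valve solenoid): 1 − (1 − 0.60914)(1 − 0.88300)(1 − 0.90400) = 0.99561
Series ([0.99561] and subsea control module): 0.99561 × 0.73900 = 0.736

0.736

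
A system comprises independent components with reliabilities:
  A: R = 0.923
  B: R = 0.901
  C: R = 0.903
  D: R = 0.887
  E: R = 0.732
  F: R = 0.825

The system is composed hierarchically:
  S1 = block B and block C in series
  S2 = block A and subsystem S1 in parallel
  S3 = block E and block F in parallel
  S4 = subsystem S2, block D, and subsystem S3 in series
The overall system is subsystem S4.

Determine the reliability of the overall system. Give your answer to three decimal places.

Series (B and C): 0.90100 × 0.90300 = 0.81360
Parallel (A and [0.81360]): 1 − (1 − 0.92300)(1 − 0.81360) = 0.98565
Parallel (E and F): 1 − (1 − 0.73200)(1 − 0.82500) = 0.95310
Series ([0.98565], D, and [0.95310]): 0.98565 × 0.88700 × 0.95310 = 0.833

0.833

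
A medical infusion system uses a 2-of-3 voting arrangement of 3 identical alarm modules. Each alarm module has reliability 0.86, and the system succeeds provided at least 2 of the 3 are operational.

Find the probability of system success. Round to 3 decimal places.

0.947

R = Σ_{i=2}^{3} C(3,i) p^i (1−p)^{3−i} with p = 0.86
C(3,2)·0.86^2·0.14^1 = 0.31063
C(3,3)·0.86^3·0.14^0 = 0.63606
Sum = 0.947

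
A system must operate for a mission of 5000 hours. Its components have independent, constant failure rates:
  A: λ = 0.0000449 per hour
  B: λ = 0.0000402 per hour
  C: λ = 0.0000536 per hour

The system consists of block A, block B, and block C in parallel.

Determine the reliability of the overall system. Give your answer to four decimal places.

0.9914

R(A) = exp(−0.0000449 × 5000) = 0.798916
R(B) = exp(−0.0000402 × 5000) = 0.817912
R(C) = exp(−0.0000536 × 5000) = 0.764908
Parallel (A, B, and C): 1 − (1 − 0.798916)(1 − 0.817912)(1 − 0.764908) = 0.9914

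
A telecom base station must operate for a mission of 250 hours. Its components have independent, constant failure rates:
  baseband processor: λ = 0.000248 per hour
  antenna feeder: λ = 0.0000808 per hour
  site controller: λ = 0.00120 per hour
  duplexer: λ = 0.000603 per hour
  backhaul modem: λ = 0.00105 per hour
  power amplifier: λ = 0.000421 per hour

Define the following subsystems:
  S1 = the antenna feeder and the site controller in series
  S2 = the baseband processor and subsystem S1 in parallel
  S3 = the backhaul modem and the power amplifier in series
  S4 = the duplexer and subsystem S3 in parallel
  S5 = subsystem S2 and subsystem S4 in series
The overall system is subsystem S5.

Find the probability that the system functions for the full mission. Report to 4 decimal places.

R(baseband processor) = exp(−0.000248 × 250) = 0.939883
R(antenna feeder) = exp(−0.0000808 × 250) = 0.980003
R(site controller) = exp(−0.00120 × 250) = 0.740818
R(duplexer) = exp(−0.000603 × 250) = 0.860063
R(backhaul modem) = exp(−0.00105 × 250) = 0.769126
R(power amplifier) = exp(−0.000421 × 250) = 0.900099
Series (antenna feeder and site controller): 0.980003 × 0.740818 = 0.726004
Parallel (baseband processor and [0.726004]): 1 − (1 − 0.939883)(1 − 0.726004) = 0.983528
Series (backhaul modem and power amplifier): 0.769126 × 0.900099 = 0.692290
Parallel (duplexer and [0.692290]): 1 − (1 − 0.860063)(1 − 0.692290) = 0.956940
Series ([0.983528] and [0.956940]): 0.983528 × 0.956940 = 0.9412

0.9412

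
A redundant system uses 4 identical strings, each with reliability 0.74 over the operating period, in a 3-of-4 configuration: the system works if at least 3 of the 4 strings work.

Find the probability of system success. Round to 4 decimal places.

0.7213

R = Σ_{i=3}^{4} C(4,i) p^i (1−p)^{4−i} with p = 0.74
C(4,3)·0.74^3·0.26^1 = 0.421433
C(4,4)·0.74^4·0.26^0 = 0.299866
Sum = 0.7213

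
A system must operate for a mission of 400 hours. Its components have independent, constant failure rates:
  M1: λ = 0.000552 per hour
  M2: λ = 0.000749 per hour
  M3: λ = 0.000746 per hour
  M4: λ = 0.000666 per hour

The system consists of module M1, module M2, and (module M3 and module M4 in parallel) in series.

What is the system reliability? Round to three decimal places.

0.558

R(M1) = exp(−0.000552 × 400) = 0.80188
R(M2) = exp(−0.000749 × 400) = 0.74111
R(M3) = exp(−0.000746 × 400) = 0.74200
R(M4) = exp(−0.000666 × 400) = 0.76613
Parallel (M3 and M4): 1 − (1 − 0.74200)(1 − 0.76613) = 0.93966
Series (M1, M2, and [0.93966]): 0.80188 × 0.74111 × 0.93966 = 0.558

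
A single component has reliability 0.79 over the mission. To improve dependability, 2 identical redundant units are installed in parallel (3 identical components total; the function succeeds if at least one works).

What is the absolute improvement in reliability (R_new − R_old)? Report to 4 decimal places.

0.2007

R_before = 0.79
R_after = 1 − (1 − 0.79)^3 = 0.9907
ΔR = 0.9907 − 0.79 = 0.2007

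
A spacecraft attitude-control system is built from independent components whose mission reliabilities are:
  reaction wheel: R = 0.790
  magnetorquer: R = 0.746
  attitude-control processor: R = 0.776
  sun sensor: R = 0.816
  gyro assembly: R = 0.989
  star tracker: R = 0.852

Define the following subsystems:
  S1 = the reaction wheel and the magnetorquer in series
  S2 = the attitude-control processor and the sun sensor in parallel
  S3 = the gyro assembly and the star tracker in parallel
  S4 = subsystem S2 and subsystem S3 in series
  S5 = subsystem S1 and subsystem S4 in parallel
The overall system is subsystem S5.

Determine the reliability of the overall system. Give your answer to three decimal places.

0.982

Series (reaction wheel and magnetorquer): 0.79000 × 0.74600 = 0.58934
Parallel (attitude-control processor and sun sensor): 1 − (1 − 0.77600)(1 − 0.81600) = 0.95878
Parallel (gyro assembly and star tracker): 1 − (1 − 0.98900)(1 − 0.85200) = 0.99837
Series ([0.95878] and [0.99837]): 0.95878 × 0.99837 = 0.95722
Parallel ([0.58934] and [0.95722]): 1 − (1 − 0.58934)(1 − 0.95722) = 0.982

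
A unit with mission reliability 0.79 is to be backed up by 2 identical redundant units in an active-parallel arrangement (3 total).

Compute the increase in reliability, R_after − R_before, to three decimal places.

0.201

R_before = 0.79
R_after = 1 − (1 − 0.79)^3 = 0.991
ΔR = 0.991 − 0.79 = 0.201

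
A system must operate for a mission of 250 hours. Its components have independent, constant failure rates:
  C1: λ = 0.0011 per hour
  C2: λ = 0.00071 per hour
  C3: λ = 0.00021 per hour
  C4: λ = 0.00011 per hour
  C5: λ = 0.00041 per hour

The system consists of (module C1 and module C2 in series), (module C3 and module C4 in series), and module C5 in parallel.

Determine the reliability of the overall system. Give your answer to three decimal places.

R(C1) = exp(−0.0011 × 250) = 0.75957
R(C2) = exp(−0.00071 × 250) = 0.83736
R(C3) = exp(−0.00021 × 250) = 0.94885
R(C4) = exp(−0.00011 × 250) = 0.97287
R(C5) = exp(−0.00041 × 250) = 0.90258
Series (C1 and C2): 0.75957 × 0.83736 = 0.63603
Series (C3 and C4): 0.94885 × 0.97287 = 0.92311
Parallel ([0.63603], [0.92311], and C5): 1 − (1 − 0.63603)(1 − 0.92311)(1 − 0.90258) = 0.997

0.997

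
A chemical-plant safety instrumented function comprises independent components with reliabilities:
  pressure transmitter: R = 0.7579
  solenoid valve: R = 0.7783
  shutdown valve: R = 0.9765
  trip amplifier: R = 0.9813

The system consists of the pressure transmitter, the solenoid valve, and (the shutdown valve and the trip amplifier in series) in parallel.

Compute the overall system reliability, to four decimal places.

Series (shutdown valve and trip amplifier): 0.976500 × 0.981300 = 0.958239
Parallel (pressure transmitter, solenoid valve, and [0.958239]): 1 − (1 − 0.757900)(1 − 0.778300)(1 − 0.958239) = 0.9978

0.9978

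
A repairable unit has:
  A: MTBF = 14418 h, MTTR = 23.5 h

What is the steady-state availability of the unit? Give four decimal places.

0.9984

A(A) = MTBF/(MTBF+MTTR) = 14418/(14418+23.5) = 0.9984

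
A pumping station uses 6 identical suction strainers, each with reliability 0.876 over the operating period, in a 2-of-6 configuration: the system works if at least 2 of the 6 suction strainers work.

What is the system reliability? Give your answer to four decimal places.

0.9998

R = Σ_{i=2}^{6} C(6,i) p^i (1−p)^{6−i} with p = 0.876
C(6,2)·0.876^2·0.124^4 = 0.002721
C(6,3)·0.876^3·0.124^3 = 0.025633
C(6,4)·0.876^4·0.124^2 = 0.135816
C(6,5)·0.876^5·0.124^1 = 0.383790
C(6,6)·0.876^6·0.124^0 = 0.451882
Sum = 0.9998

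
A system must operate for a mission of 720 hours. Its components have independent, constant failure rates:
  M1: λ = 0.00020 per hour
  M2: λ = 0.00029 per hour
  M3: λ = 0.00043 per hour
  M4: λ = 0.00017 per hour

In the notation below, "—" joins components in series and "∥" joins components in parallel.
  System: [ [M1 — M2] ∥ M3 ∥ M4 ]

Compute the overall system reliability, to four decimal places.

R(M1) = exp(−0.00020 × 720) = 0.865888
R(M2) = exp(−0.00029 × 720) = 0.811558
R(M3) = exp(−0.00043 × 720) = 0.733740
R(M4) = exp(−0.00017 × 720) = 0.884794
Series (M1 and M2): 0.865888 × 0.811558 = 0.702718
Parallel ([0.702718], M3, and M4): 1 − (1 − 0.702718)(1 − 0.733740)(1 − 0.884794) = 0.9909

0.9909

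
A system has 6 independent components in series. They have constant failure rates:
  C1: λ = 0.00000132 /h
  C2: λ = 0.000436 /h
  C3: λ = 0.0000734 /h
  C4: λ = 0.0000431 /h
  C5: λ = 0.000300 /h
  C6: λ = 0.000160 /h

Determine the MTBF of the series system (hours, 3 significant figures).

986

Series of exponential components: λ_sys = Σ λ_i
λ_sys = 0.00000132 + 0.000436 + 0.0000734 + 0.0000431 + 0.000300 + 0.000160 = 1.0138e-03 /h
MTBF = 1 / λ_sys = 986 h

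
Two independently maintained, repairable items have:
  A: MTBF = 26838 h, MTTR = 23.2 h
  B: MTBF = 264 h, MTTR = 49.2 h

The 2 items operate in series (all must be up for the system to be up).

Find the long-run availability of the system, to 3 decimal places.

0.842

A(A) = MTBF/(MTBF+MTTR) = 26838/(26838+23.2) = 0.999136
A(B) = MTBF/(MTBF+MTTR) = 264/(264+49.2) = 0.842912
Series availability: 0.999136 × 0.842912 = 0.842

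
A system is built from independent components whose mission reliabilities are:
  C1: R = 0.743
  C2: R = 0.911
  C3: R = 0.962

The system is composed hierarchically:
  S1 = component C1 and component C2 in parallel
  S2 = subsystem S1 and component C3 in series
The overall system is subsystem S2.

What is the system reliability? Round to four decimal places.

Parallel (C1 and C2): 1 − (1 − 0.743000)(1 − 0.911000) = 0.977127
Series ([0.977127] and C3): 0.977127 × 0.962000 = 0.9400

0.9400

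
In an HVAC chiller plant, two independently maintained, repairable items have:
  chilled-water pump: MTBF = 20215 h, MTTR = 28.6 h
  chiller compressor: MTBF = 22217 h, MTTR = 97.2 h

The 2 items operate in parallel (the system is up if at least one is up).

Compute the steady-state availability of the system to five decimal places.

A(chilled-water pump) = MTBF/(MTBF+MTTR) = 20215/(20215+28.6) = 0.998587
A(chiller compressor) = MTBF/(MTBF+MTTR) = 22217/(22217+97.2) = 0.995644
Parallel availability: 1 − (1 − 0.998587)(1 − 0.995644) = 0.99999

0.99999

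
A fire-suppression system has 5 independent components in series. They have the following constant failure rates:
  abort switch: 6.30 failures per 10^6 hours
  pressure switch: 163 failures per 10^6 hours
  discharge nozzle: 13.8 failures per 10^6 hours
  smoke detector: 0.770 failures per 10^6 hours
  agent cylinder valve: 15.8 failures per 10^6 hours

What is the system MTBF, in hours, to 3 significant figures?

Series of exponential components: λ_sys = Σ λ_i
λ_sys = 0.00000630 + 0.000163 + 0.0000138 + 0.000000770 + 0.0000158 = 1.9967e-04 /h
MTBF = 1 / λ_sys = 5010 h

5010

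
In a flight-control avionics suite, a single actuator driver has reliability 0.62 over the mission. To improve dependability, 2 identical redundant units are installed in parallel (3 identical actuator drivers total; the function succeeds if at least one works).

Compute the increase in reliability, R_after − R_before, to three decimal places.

0.325

R_before = 0.62
R_after = 1 − (1 − 0.62)^3 = 0.945
ΔR = 0.945 − 0.62 = 0.325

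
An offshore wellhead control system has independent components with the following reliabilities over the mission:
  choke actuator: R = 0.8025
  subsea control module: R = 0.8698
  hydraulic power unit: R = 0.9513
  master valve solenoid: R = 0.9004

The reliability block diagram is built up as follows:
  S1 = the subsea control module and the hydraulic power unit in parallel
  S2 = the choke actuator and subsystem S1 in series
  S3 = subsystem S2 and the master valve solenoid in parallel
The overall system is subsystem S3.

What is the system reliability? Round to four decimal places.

Parallel (subsea control module and hydraulic power unit): 1 − (1 − 0.869800)(1 − 0.951300) = 0.993659
Series (choke actuator and [0.993659]): 0.802500 × 0.993659 = 0.797411
Parallel ([0.797411] and master valve solenoid): 1 − (1 − 0.797411)(1 − 0.900400) = 0.9798

0.9798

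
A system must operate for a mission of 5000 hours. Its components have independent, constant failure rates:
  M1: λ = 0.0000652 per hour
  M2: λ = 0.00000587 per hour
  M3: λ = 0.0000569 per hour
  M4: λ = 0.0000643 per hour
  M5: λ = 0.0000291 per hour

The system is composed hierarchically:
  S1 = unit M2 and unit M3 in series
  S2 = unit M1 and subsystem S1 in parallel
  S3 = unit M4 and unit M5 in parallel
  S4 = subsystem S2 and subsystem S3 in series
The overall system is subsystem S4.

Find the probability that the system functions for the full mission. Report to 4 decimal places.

0.8906

R(M1) = exp(−0.0000652 × 5000) = 0.721805
R(M2) = exp(−0.00000587 × 5000) = 0.971077
R(M3) = exp(−0.0000569 × 5000) = 0.752390
R(M4) = exp(−0.0000643 × 5000) = 0.725061
R(M5) = exp(−0.0000291 × 5000) = 0.864590
Series (M2 and M3): 0.971077 × 0.752390 = 0.730629
Parallel (M1 and [0.730629]): 1 − (1 − 0.721805)(1 − 0.730629) = 0.925062
Parallel (M4 and M5): 1 − (1 − 0.725061)(1 − 0.864590) = 0.962771
Series ([0.925062] and [0.962771]): 0.925062 × 0.962771 = 0.8906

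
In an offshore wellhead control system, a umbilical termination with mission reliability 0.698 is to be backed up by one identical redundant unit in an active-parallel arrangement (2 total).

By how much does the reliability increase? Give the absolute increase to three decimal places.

R_before = 0.698
R_after = 1 − (1 − 0.698)^2 = 0.909
ΔR = 0.909 − 0.698 = 0.211

0.211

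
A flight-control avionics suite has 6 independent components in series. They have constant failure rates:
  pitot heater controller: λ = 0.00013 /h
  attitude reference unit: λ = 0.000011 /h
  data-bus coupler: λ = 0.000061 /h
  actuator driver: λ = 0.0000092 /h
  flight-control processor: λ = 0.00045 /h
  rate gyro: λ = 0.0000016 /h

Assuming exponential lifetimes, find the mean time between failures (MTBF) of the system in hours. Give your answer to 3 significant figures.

1510

Series of exponential components: λ_sys = Σ λ_i
λ_sys = 0.00013 + 0.000011 + 0.000061 + 0.0000092 + 0.00045 + 0.0000016 = 6.6280e-04 /h
MTBF = 1 / λ_sys = 1510 h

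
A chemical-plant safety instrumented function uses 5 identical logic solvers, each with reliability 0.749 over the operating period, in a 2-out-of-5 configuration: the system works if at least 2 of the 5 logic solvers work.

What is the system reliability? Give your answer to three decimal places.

R = Σ_{i=2}^{5} C(5,i) p^i (1−p)^{5−i} with p = 0.749
C(5,2)·0.749^2·0.251^3 = 0.08871
C(5,3)·0.749^3·0.251^2 = 0.26472
C(5,4)·0.749^4·0.251^1 = 0.39498
C(5,5)·0.749^5·0.251^0 = 0.23573
Sum = 0.984

0.984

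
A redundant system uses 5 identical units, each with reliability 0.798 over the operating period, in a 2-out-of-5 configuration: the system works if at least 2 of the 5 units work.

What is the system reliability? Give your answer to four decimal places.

R = Σ_{i=2}^{5} C(5,i) p^i (1−p)^{5−i} with p = 0.798
C(5,2)·0.798^2·0.202^3 = 0.052488
C(5,3)·0.798^3·0.202^2 = 0.207354
C(5,4)·0.798^4·0.202^1 = 0.409575
C(5,5)·0.798^5·0.202^0 = 0.323604
Sum = 0.9930

0.9930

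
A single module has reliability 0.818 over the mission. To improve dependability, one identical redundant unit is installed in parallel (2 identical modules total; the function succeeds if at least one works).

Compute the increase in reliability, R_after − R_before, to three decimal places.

R_before = 0.818
R_after = 1 − (1 − 0.818)^2 = 0.967
ΔR = 0.967 − 0.818 = 0.149

0.149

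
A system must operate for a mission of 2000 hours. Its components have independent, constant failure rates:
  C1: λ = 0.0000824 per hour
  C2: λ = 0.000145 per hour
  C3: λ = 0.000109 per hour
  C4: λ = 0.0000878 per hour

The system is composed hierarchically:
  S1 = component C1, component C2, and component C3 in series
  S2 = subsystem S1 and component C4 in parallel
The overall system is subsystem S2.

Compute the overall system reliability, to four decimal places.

0.9211

R(C1) = exp(−0.0000824 × 2000) = 0.848063
R(C2) = exp(−0.000145 × 2000) = 0.748264
R(C3) = exp(−0.000109 × 2000) = 0.804125
R(C4) = exp(−0.0000878 × 2000) = 0.838953
Series (C1, C2, and C3): 0.848063 × 0.748264 × 0.804125 = 0.510278
Parallel ([0.510278] and C4): 1 − (1 − 0.510278)(1 − 0.838953) = 0.9211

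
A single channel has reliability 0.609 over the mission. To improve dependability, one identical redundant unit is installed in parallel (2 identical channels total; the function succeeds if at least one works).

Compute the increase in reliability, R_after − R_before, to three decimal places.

0.238

R_before = 0.609
R_after = 1 − (1 − 0.609)^2 = 0.847
ΔR = 0.847 − 0.609 = 0.238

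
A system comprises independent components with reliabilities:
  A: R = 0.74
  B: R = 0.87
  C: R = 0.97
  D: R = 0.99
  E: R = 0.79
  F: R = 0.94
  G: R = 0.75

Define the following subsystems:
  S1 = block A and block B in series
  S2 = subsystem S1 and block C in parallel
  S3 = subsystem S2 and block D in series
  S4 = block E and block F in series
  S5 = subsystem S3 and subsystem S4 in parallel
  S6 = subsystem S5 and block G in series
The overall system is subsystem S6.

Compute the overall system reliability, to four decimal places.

0.7460

Series (A and B): 0.740000 × 0.870000 = 0.643800
Parallel ([0.643800] and C): 1 − (1 − 0.643800)(1 − 0.970000) = 0.989314
Series ([0.989314] and D): 0.989314 × 0.990000 = 0.979421
Series (E and F): 0.790000 × 0.940000 = 0.742600
Parallel ([0.979421] and [0.742600]): 1 − (1 − 0.979421)(1 − 0.742600) = 0.994703
Series ([0.994703] and G): 0.994703 × 0.750000 = 0.7460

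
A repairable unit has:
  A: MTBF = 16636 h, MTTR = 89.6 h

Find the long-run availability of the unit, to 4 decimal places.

A(A) = MTBF/(MTBF+MTTR) = 16636/(16636+89.6) = 0.9946

0.9946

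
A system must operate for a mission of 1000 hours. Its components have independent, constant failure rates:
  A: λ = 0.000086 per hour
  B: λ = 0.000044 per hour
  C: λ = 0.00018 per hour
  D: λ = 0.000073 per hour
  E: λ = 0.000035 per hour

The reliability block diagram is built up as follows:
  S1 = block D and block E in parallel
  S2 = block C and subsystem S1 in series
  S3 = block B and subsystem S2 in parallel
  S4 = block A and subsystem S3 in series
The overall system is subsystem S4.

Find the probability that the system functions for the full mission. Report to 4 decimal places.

0.9110

R(A) = exp(−0.000086 × 1000) = 0.917594
R(B) = exp(−0.000044 × 1000) = 0.956954
R(C) = exp(−0.00018 × 1000) = 0.835270
R(D) = exp(−0.000073 × 1000) = 0.929601
R(E) = exp(−0.000035 × 1000) = 0.965605
Parallel (D and E): 1 − (1 − 0.929601)(1 − 0.965605) = 0.997579
Series (C and [0.997579]): 0.835270 × 0.997579 = 0.833248
Parallel (B and [0.833248]): 1 − (1 − 0.956954)(1 − 0.833248) = 0.992822
Series (A and [0.992822]): 0.917594 × 0.992822 = 0.9110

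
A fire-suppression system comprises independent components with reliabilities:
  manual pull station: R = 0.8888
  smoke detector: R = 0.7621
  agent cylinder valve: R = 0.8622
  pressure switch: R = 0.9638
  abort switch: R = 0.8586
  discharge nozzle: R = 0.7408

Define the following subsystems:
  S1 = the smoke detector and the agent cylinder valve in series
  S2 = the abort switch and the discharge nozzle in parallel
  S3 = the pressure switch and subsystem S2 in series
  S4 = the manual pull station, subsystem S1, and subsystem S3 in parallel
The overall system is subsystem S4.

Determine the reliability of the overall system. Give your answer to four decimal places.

0.9973

Series (smoke detector and agent cylinder valve): 0.762100 × 0.862200 = 0.657083
Parallel (abort switch and discharge nozzle): 1 − (1 − 0.858600)(1 − 0.740800) = 0.963349
Series (pressure switch and [0.963349]): 0.963800 × 0.963349 = 0.928476
Parallel (manual pull station, [0.657083], and [0.928476]): 1 − (1 − 0.888800)(1 − 0.657083)(1 − 0.928476) = 0.9973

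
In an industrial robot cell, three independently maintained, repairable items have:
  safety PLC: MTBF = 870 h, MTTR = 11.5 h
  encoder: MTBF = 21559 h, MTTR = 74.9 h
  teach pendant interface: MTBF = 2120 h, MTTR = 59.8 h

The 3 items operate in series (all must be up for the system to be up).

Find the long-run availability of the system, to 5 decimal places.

0.95655

A(safety PLC) = MTBF/(MTBF+MTTR) = 870/(870+11.5) = 0.986954
A(encoder) = MTBF/(MTBF+MTTR) = 21559/(21559+74.9) = 0.996538
A(teach pendant interface) = MTBF/(MTBF+MTTR) = 2120/(2120+59.8) = 0.972566
Series availability: 0.986954 × 0.996538 × 0.972566 = 0.95655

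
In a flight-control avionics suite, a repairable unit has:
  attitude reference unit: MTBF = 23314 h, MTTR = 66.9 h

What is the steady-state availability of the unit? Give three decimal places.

0.997

A(attitude reference unit) = MTBF/(MTBF+MTTR) = 23314/(23314+66.9) = 0.997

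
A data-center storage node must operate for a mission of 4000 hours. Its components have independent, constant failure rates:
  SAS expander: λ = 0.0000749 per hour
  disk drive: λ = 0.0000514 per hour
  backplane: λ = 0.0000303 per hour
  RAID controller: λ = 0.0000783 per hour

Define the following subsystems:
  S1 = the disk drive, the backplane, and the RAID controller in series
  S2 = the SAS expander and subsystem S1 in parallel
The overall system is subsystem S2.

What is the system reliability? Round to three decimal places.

R(SAS expander) = exp(−0.0000749 × 4000) = 0.74111
R(disk drive) = exp(−0.0000514 × 4000) = 0.81416
R(backplane) = exp(−0.0000303 × 4000) = 0.88586
R(RAID controller) = exp(−0.0000783 × 4000) = 0.73110
Series (disk drive, backplane, and RAID controller): 0.81416 × 0.88586 × 0.73110 = 0.52729
Parallel (SAS expander and [0.52729]): 1 − (1 − 0.74111)(1 − 0.52729) = 0.878

0.878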